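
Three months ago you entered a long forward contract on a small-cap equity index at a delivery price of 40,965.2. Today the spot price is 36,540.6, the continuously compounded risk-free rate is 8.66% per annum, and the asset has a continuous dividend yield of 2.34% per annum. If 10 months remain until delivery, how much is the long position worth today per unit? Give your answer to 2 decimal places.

Current fair forward for the remaining 10 months: F = S·e^((r − q)·T), (r − q) = 0.0866 − 0.0234 = 0.0632
F = 36540.6 · e^(0.0632 × 10/12) = 36540.6 × 1.05407823 = 38516.6510
Value of long forward = (F − K)·e^(−rT) = (38516.6510 − 40965.2) · e^(−0.0866·10/12)
= -2448.5490 × 0.93037582 = -2278.07

-2278.07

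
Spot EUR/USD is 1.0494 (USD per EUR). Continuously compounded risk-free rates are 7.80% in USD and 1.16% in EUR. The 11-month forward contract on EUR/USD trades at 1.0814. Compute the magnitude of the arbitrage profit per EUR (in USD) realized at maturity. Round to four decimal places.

Fair forward: F* = S·e^(carry·T), with carry = (r_USD − r_EUR) = 0.0780 − 0.0116 = 0.0664
F* = 1.0494 · e^(0.0664 × 11/12) = 1.0494 · e^0.060867 = 1.0494 × 1.062758 = 1.1153
Market 1.0814 < fair 1.1153: forward underpriced → reverse cash-and-carry (short spot, go long the forward).
At maturity, profit = |F_mkt − F*| = |1.0814 − 1.1153| = 0.0339 per EUR (in USD)

0.0339 per EUR (in USD)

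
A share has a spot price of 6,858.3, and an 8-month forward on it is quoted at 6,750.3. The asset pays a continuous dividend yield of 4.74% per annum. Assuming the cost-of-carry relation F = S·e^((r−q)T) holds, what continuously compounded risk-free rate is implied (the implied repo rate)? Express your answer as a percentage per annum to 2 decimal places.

2.36%

From F = S·e^((r−q)T): (r − q) = ln(F/S)/T
ln(6750.3/6858.3) = ln(0.984253) = -0.015872
(r − q) = -0.015872 / (8/12) = -0.023808
r = ln(F/S)/T + q = -0.023808 + 0.0474 = 0.023592
r = 2.36%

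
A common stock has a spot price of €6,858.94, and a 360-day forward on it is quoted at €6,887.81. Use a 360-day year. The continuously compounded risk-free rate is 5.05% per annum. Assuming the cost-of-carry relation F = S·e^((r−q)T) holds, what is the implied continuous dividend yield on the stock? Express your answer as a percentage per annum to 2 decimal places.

From F = S·e^((r−q)T): (r − q) = ln(F/S)/T
ln(6887.81/6858.94) = ln(1.004209) = 0.004200
(r − q) = 0.004200 / (360/360) = 0.004200
q = r − ln(F/S)/T = 0.0505 − 0.004200 = 0.046300
q = 4.63%

4.63%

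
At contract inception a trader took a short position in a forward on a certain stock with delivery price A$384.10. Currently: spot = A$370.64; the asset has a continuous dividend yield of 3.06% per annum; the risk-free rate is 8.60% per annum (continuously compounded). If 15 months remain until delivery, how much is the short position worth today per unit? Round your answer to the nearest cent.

-A$11.78

Current fair forward for the remaining 15 months: F = S·e^((r − q)·T), (r − q) = 0.0860 − 0.0306 = 0.0554
F = 370.64 · e^(0.0554 × 15/12) = 370.64 × 1.071704 = 397.2164
Value of long forward = (F − K)·e^(−rT) = (397.2164 − 384.10) · e^(−0.0860·15/12)
= 13.1164 × 0.898077 = 11.78
Short position value = −(long value) = -A$11.78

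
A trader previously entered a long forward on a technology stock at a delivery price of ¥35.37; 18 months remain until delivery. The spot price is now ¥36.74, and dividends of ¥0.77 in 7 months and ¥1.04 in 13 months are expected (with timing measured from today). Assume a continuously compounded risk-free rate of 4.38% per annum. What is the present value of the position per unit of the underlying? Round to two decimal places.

PV(remaining dividends) I = 0.77·e^(−0.0438·7/12) + 1.04·e^(−0.0438·13/12) = 1.7424
Current forward F = (S − I)·e^(rT) = (36.74 − 1.7424)·e^(0.0438·18/12) = 34.9976 × 1.067906 = 37.3741
Value (long) = (F − K)·e^(−rT) = (37.3741 − 35.37) × 0.936412 = 1.8767
Value = ¥1.88

¥1.88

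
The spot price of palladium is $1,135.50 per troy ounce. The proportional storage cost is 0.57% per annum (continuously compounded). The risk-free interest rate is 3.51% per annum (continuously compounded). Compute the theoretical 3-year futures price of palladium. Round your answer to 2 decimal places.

$1,283.35 per troy ounce

Net carry = r + u − y = 0.0351 + 0.0057 − 0.0000 = 0.0408
F = S·e^((r+u−y)T) = 1135.50 · e^(0.0408 × 3) = 1135.50 · e^0.12240000
= 1135.50 × 1.13020609 = $1,283.35 per troy ounce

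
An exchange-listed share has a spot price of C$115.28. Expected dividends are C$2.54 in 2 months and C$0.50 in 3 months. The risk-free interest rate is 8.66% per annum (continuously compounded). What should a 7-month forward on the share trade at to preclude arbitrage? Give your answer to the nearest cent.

PV(dividends) I = 2.54·e^(−0.0866·2/12) + 0.50·e^(−0.0866·3/12)
I = 2.5036 + 0.4893 = 2.9929
F = (S − I)·e^(rT) = (115.28 − 2.9929) · e^(0.0866·7/12)
= 112.2871 · e^0.050517 = 112.2871 × 1.051815 = C$118.11

C$118.11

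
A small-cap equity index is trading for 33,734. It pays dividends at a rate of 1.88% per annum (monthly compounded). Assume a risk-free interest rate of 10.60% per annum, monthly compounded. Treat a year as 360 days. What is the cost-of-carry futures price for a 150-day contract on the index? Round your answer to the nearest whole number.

F = S · (1+r/12)^(12T) / (1+q/12)^(12T)
= 33734 × 1.044954 / 1.007858 = 33734 × 1.036807
F = 34,976

34,976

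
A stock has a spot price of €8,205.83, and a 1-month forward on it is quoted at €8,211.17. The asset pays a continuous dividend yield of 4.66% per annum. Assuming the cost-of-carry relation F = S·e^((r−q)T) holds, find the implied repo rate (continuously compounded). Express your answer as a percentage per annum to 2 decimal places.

From F = S·e^((r−q)T): (r − q) = ln(F/S)/T
ln(8211.17/8205.83) = ln(1.000651) = 0.000651
(r − q) = 0.000651 / (1/12) = 0.007812
r = ln(F/S)/T + q = 0.007812 + 0.0466 = 0.054412
r = 5.44%

5.44%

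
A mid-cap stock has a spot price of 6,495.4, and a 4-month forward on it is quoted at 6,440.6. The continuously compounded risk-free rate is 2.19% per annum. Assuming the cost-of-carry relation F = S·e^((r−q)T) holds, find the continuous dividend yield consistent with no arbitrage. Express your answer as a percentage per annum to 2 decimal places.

From F = S·e^((r−q)T): (r − q) = ln(F/S)/T
ln(6440.6/6495.4) = ln(0.991563) = -0.008473
(r − q) = -0.008473 / (4/12) = -0.025419
q = r − ln(F/S)/T = 0.0219 + 0.025419 = 0.047319
q = 4.73%

4.73%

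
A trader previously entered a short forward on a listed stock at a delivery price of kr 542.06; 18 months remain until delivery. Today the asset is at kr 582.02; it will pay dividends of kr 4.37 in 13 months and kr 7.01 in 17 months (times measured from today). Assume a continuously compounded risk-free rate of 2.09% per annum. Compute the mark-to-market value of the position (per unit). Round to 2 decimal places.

-kr 45.61

PV(remaining dividends) I = 4.37·e^(−0.0209·13/12) + 7.01·e^(−0.0209·17/12) = 11.0777
Current forward F = (S − I)·e^(rT) = (582.02 − 11.0777)·e^(0.0209·18/12) = 570.9423 × 1.031847 = 589.1251
Value (long) = (F − K)·e^(−rT) = (589.1251 − 542.06) × 0.969136 = 45.6125
Short position value = −(long value) = -kr 45.61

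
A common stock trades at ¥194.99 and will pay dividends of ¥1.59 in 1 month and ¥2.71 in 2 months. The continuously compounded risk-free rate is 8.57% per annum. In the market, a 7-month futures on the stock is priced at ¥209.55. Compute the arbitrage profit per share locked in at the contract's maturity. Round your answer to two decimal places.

PV(dividends) I = 1.59·e^(−0.0857·1/12) + 2.71·e^(−0.0857·2/12) = 4.2503
Fair futures F* = (S − I)·e^(rT) = (194.99 − 4.2503)·e^0.049992 = 190.7397 × 1.051263 = 200.5176
Market ¥209.55 > fair 200.5176: forward overpriced → cash-and-carry (borrow at r, buy the stock and collect the dividends, short the forward).
Profit at T = |F_mkt − F*| = |209.55 − 200.5176| = ¥9.03 per share

¥9.03 per share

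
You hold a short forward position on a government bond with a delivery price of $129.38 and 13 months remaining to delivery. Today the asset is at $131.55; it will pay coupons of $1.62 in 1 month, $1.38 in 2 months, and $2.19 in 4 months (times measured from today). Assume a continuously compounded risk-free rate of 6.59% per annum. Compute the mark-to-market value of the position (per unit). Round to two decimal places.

-$5.97

PV(remaining coupons) I = 1.62·e^(−0.0659·1/12) + 1.38·e^(−0.0659·2/12) + 2.19·e^(−0.0659·4/12) = 5.1185
Current forward F = (S − I)·e^(rT) = (131.55 − 5.1185)·e^(0.0659·13/12) = 126.4315 × 1.074002 = 135.7877
Value (long) = (F − K)·e^(−rT) = (135.7877 − 129.38) × 0.931097 = 5.9662
Short position value = −(long value) = -$5.97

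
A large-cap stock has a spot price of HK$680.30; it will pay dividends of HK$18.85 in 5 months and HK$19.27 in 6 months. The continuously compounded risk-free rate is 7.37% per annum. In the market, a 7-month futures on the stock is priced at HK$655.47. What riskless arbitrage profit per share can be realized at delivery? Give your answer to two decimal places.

PV(dividends) I = 18.85·e^(−0.0737·5/12) + 19.27·e^(−0.0737·6/12) = 36.8528
Fair futures F* = (S − I)·e^(rT) = (680.30 − 36.8528)·e^0.042992 = 643.4472 × 1.043930 = 671.7138
Market HK$655.47 < fair 671.7138: forward underpriced → reverse cash-and-carry (short the stock, invest proceeds at r, pay the dividends, go long the forward).
Profit at T = |F_mkt − F*| = |655.47 − 671.7138| = HK$16.24 per share

HK$16.24 per share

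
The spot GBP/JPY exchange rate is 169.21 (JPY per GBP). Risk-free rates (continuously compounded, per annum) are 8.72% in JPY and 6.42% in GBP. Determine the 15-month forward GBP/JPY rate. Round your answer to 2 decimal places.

174.15

F = S·e^((r_JPY − r_GBP)T) = 169.21 · e^((0.0872 − 0.0642) × 15/12)
= 169.21 · e^0.028750 = 169.21 × 1.029167
F = 174.15 JPY per GBP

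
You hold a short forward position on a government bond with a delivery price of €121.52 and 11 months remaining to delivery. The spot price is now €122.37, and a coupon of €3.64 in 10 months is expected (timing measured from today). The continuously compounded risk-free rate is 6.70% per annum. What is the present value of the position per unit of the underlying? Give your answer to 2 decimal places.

-€4.65

PV(remaining coupons) I = 3.64·e^(−0.0670·10/12) = 3.4423
Current forward F = (S − I)·e^(rT) = (122.37 − 3.4423)·e^(0.0670·11/12) = 118.9277 × 1.063342 = 126.4608
Value (long) = (F − K)·e^(−rT) = (126.4608 − 121.52) × 0.940431 = 4.6465
Short position value = −(long value) = -€4.65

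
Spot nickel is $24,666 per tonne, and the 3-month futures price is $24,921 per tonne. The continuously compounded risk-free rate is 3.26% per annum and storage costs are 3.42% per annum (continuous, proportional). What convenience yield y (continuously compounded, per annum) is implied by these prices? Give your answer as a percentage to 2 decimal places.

F = S·e^((r+u−y)T) ⇒ (r+u−y) = ln(F/S)/T
ln(24921/24666) = 0.010285; /T ⇒ 0.041140
y = r + u − ln(F/S)/T = 0.0326 + 0.0342 − 0.041140 = 0.025660
y = 2.57%

2.57%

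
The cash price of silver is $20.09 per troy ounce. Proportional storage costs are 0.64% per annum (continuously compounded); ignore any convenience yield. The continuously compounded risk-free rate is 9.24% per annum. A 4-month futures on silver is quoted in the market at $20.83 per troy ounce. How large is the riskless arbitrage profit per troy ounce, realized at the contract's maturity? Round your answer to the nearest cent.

Fair futures: F* = S·e^(carry·T), with carry = (r + u) = 0.0924 + 0.0064 = 0.0988
F* = 20.09 · e^(0.0988 × 4/12) = 20.09 · e^0.032933 = 20.09 × 1.033481 = $20.7626
Market $20.83 > fair $20.7626: forward overpriced → cash-and-carry (buy spot, short the forward).
At maturity, profit = |F_mkt − F*| = |20.83 − 20.7626| = $0.07 per troy ounce

$0.07 per troy ounce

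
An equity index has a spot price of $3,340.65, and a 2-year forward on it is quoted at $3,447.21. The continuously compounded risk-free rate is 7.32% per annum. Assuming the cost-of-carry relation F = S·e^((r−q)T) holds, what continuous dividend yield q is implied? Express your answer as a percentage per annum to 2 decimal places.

From F = S·e^((r−q)T): (r − q) = ln(F/S)/T
ln(3447.21/3340.65) = ln(1.031898) = 0.031400
(r − q) = 0.031400 / (2) = 0.015700
q = r − ln(F/S)/T = 0.0732 − 0.015700 = 0.057500
q = 5.75%

5.75%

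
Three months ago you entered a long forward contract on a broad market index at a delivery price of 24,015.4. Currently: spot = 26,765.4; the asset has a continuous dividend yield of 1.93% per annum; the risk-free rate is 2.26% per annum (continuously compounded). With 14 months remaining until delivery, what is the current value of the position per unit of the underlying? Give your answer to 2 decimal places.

Current fair forward for the remaining 14 months: F = S·e^((r − q)·T), (r − q) = 0.0226 − 0.0193 = 0.0033
F = 26765.4 · e^(0.0033 × 14/12) = 26765.4 × 1.00385742 = 26868.6454
Value of long forward = (F − K)·e^(−rT) = (26868.6454 − 24015.4) · e^(−0.0226·14/12)
= 2853.2454 × 0.97397790 = 2779.00

2779.00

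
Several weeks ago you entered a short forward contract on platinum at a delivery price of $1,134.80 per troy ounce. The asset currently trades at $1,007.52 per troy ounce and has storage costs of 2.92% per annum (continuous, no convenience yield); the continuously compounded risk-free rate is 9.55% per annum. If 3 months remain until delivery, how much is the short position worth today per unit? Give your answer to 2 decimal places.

Current fair forward for the remaining 3 months: F = S·e^((r + u)·T), (r + u) = 0.0955 + 0.0292 = 0.1247
F = 1007.52 · e^(0.1247 × 3/12) = 1007.52 × 1.03166603 = 1039.4242
Value of long forward = (F − K)·e^(−rT) = (1039.4242 − 1134.80) · e^(−0.0955·3/12)
= -95.3758 × 0.97640775 = -93.13
Short position value = −(long value) = $93.13

$93.13 per troy ounce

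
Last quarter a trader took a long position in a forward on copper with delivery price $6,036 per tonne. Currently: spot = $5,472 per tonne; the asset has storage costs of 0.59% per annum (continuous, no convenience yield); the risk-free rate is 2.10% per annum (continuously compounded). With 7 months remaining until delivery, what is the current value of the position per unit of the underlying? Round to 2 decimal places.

Current fair forward for the remaining 7 months: F = S·e^((r + u)·T), (r + u) = 0.0210 + 0.0059 = 0.0269
F = 5472 · e^(0.0269 × 7/12) = 5472 × 1.01581543 = 5558.5420
Value of long forward = (F − K)·e^(−rT) = (5558.5420 − 6036) · e^(−0.0210·7/12)
= -477.4580 × 0.98782473 = -471.64

-$471.64 per tonne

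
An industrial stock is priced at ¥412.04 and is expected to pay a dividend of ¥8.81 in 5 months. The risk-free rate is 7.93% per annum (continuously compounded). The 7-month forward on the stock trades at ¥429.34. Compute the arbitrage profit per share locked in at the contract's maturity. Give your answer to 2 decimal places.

PV(dividends) I = 8.81·e^(−0.0793·5/12) = 8.5237
Fair forward F* = (S − I)·e^(rT) = (412.04 − 8.5237)·e^0.046258 = 403.5163 × 1.047345 = 422.6208
Market ¥429.34 > fair 422.6208: forward overpriced → cash-and-carry (borrow at r, buy the stock and collect the dividends, short the forward).
Profit at T = |F_mkt − F*| = |429.34 − 422.6208| = ¥6.72 per share

¥6.72 per share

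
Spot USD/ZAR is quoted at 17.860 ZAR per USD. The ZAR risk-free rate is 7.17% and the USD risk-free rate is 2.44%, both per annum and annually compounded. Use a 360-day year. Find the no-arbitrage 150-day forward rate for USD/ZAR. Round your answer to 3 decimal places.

18.199

By covered interest parity, F = S · (1+r_ZAR)^T / (1+r_USD)^T
= 17.860 × 1.029273 / 1.010095 = 17.860 × 1.018986
F = 18.199 ZAR per USD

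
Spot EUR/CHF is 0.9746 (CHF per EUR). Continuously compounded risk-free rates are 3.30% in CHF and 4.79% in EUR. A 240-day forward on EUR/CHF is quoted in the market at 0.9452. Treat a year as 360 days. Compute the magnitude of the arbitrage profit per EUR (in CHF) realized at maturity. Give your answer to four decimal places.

0.0198 per EUR (in CHF)

Fair forward: F* = S·e^(carry·T), with carry = (r_CHF − r_EUR) = 0.0330 − 0.0479 = -0.0149
F* = 0.9746 · e^(-0.0149 × 240/360) = 0.9746 · e^-0.009933 = 0.9746 × 0.990116 = 0.9650
Market 0.9452 < fair 0.9650: forward underpriced → reverse cash-and-carry (short spot, go long the forward).
At maturity, profit = |F_mkt − F*| = |0.9452 − 0.9650| = 0.0198 per EUR (in CHF)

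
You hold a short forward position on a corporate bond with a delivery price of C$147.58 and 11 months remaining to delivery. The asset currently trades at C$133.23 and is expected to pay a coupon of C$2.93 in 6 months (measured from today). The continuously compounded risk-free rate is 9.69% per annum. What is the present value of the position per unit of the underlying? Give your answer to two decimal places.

PV(remaining coupons) I = 2.93·e^(−0.0969·6/12) = 2.7914
Current forward F = (S − I)·e^(rT) = (133.23 − 2.7914)·e^(0.0969·11/12) = 130.4386 × 1.092889 = 142.5549
Value (long) = (F − K)·e^(−rT) = (142.5549 − 147.58) × 0.915006 = -4.5980
Short position value = −(long value) = C$4.60

C$4.60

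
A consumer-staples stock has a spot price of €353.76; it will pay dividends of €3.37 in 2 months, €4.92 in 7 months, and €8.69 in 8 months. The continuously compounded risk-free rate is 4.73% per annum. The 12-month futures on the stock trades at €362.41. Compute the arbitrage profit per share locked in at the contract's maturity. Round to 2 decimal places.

€8.87 per share

PV(dividends) I = 3.37·e^(−0.0473·2/12) + 4.92·e^(−0.0473·7/12) + 8.69·e^(−0.0473·8/12) = 16.5499
Fair futures F* = (S − I)·e^(rT) = (353.76 − 16.5499)·e^0.047300 = 337.2101 × 1.048436 = 353.5432
Market €362.41 > fair 353.5432: forward overpriced → cash-and-carry (borrow at r, buy the stock and collect the dividends, short the forward).
Profit at T = |F_mkt − F*| = |362.41 − 353.5432| = €8.87 per share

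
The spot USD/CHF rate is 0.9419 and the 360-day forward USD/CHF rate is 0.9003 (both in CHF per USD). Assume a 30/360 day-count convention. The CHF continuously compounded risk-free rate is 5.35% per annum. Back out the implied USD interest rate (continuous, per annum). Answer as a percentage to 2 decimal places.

9.87%

F = S·e^((r_CHF − r_USD)T) ⇒ r_USD = r_CHF − ln(F/S)/T
ln(0.9003/0.9419) = -0.045171; /(360/360) = -0.045171
r_USD = 0.0535 + 0.045171 = 0.098671
r_USD = 9.87%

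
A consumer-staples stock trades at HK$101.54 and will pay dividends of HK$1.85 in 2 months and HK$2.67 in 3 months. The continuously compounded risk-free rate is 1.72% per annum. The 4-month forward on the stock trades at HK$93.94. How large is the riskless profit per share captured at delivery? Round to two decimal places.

PV(dividends) I = 1.85·e^(−0.0172·2/12) + 2.67·e^(−0.0172·3/12) = 4.5032
Fair forward F* = (S − I)·e^(rT) = (101.54 − 4.5032)·e^0.005733 = 97.0368 × 1.005749 = 97.5947
Market HK$93.94 < fair 97.5947: forward underpriced → reverse cash-and-carry (short the stock, invest proceeds at r, pay the dividends, go long the forward).
Profit at T = |F_mkt − F*| = |93.94 − 97.5947| = HK$3.65 per share

HK$3.65 per share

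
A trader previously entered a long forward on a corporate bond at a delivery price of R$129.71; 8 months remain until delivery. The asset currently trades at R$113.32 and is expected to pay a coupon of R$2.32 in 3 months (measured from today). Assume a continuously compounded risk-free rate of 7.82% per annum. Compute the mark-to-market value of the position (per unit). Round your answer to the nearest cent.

PV(remaining coupons) I = 2.32·e^(−0.0782·3/12) = 2.2751
Current forward F = (S − I)·e^(rT) = (113.32 − 2.2751)·e^(0.0782·8/12) = 111.0449 × 1.053516 = 116.9876
Value (long) = (F − K)·e^(−rT) = (116.9876 − 129.71) × 0.949202 = -12.0761
Value = -R$12.08

-R$12.08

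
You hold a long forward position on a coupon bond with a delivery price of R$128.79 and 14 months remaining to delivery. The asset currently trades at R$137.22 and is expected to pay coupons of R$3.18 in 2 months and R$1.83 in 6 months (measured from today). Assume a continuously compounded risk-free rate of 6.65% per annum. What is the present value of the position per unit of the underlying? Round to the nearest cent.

R$13.13

PV(remaining coupons) I = 3.18·e^(−0.0665·2/12) + 1.83·e^(−0.0665·6/12) = 4.9151
Current forward F = (S − I)·e^(rT) = (137.22 − 4.9151)·e^(0.0665·14/12) = 132.3049 × 1.080672 = 142.9782
Value (long) = (F − K)·e^(−rT) = (142.9782 − 128.79) × 0.925350 = 13.1291
Value = R$13.13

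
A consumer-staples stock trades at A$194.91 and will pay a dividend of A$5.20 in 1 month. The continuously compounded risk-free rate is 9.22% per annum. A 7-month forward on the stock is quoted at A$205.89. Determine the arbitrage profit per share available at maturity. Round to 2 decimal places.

A$5.66 per share

PV(dividends) I = 5.20·e^(−0.0922·1/12) = 5.1602
Fair forward F* = (S − I)·e^(rT) = (194.91 − 5.1602)·e^0.053783 = 189.7498 × 1.055256 = 200.2346
Market A$205.89 > fair 200.2346: forward overpriced → cash-and-carry (borrow at r, buy the stock and collect the dividends, short the forward).
Profit at T = |F_mkt − F*| = |205.89 − 200.2346| = A$5.66 per share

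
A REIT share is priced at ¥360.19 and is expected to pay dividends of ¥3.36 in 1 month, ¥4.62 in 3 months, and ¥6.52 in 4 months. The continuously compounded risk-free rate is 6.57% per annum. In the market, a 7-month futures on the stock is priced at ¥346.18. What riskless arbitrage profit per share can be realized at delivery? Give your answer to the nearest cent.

¥13.26 per share

PV(dividends) I = 3.36·e^(−0.0657·1/12) + 4.62·e^(−0.0657·3/12) + 6.52·e^(−0.0657·4/12) = 14.2652
Fair futures F* = (S − I)·e^(rT) = (360.19 − 14.2652)·e^0.038325 = 345.9248 × 1.039069 = 359.4397
Market ¥346.18 < fair 359.4397: forward underpriced → reverse cash-and-carry (short the stock, invest proceeds at r, pay the dividends, go long the forward).
Profit at T = |F_mkt − F*| = |346.18 − 359.4397| = ¥13.26 per share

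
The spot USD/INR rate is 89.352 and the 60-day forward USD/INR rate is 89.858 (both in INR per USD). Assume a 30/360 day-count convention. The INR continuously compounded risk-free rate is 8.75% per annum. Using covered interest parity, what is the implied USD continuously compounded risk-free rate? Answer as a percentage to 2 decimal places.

F = S·e^((r_INR − r_USD)T) ⇒ r_USD = r_INR − ln(F/S)/T
ln(89.858/89.352) = 0.005647; /(60/360) = 0.033882
r_USD = 0.0875 − 0.033882 = 0.053618
r_USD = 5.36%

5.36%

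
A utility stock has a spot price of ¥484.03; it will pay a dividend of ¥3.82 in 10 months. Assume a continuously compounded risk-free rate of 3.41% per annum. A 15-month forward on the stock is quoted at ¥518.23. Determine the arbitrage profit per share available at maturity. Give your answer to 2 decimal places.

PV(dividends) I = 3.82·e^(−0.0341·10/12) = 3.7130
Fair forward F* = (S − I)·e^(rT) = (484.03 − 3.7130)·e^0.042625 = 480.3170 × 1.043546 = 501.2329
Market ¥518.23 > fair 501.2329: forward overpriced → cash-and-carry (borrow at r, buy the stock and collect the dividends, short the forward).
Profit at T = |F_mkt − F*| = |518.23 − 501.2329| = ¥17.00 per share

¥17.00 per share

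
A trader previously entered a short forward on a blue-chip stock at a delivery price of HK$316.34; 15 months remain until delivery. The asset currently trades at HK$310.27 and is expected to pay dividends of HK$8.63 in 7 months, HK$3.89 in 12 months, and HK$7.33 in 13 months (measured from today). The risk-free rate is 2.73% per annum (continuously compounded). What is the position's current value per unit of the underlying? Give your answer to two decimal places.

PV(remaining dividends) I = 8.63·e^(−0.0273·7/12) + 3.89·e^(−0.0273·12/12) + 7.33·e^(−0.0273·13/12) = 19.3953
Current forward F = (S − I)·e^(rT) = (310.27 − 19.3953)·e^(0.0273·15/12) = 290.8747 × 1.034714 = 300.9721
Value (long) = (F − K)·e^(−rT) = (300.9721 − 316.34) × 0.966451 = -14.8523
Short position value = −(long value) = HK$14.85

HK$14.85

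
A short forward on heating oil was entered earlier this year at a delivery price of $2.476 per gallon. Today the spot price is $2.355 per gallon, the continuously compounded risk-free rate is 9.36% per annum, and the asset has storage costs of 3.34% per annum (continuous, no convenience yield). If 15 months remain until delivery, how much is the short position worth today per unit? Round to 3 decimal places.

Current fair forward for the remaining 15 months: F = S·e^((r + u)·T), (r + u) = 0.0936 + 0.0334 = 0.1270
F = 2.355 · e^(0.1270 × 15/12) = 2.355 × 1.172045 = 2.7602
Value of long forward = (F − K)·e^(−rT) = (2.7602 − 2.476) · e^(−0.0936·15/12)
= 0.2842 × 0.889585 = 0.253
Short position value = −(long value) = -$0.253

-$0.253 per gallon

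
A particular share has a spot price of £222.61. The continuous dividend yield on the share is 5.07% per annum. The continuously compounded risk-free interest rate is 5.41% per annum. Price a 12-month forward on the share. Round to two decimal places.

F = S·e^((r − q)T) = 222.61 · e^((0.0541 − 0.0507) × 12/12)
= 222.61 · e^0.003400 = 222.61 × 1.003406
F = £223.37

£223.37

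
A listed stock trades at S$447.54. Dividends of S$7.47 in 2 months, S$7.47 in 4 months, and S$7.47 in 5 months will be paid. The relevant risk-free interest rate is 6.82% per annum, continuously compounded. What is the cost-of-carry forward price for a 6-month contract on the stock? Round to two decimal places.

PV(dividends) I = 7.47·e^(−0.0682·2/12) + 7.47·e^(−0.0682·4/12) + 7.47·e^(−0.0682·5/12)
I = 7.3856 + 7.3021 + 7.2607 = 21.9484
F = (S − I)·e^(rT) = (447.54 − 21.9484) · e^(0.0682·6/12)
= 425.5916 · e^0.034100 = 425.5916 × 1.034688 = S$440.35

S$440.35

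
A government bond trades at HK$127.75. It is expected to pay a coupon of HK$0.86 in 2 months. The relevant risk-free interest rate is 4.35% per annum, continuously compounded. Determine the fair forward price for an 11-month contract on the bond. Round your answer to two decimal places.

PV(coupons) I = 0.86·e^(−0.0435·2/12)
I = 0.8538
F = (S − I)·e^(rT) = (127.75 − 0.8538) · e^(0.0435·11/12)
= 126.8962 · e^0.039875 = 126.8962 × 1.040681 = HK$132.06

HK$132.06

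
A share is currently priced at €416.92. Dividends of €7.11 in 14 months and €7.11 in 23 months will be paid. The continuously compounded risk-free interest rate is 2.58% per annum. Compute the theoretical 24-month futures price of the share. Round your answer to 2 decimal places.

PV(dividends) I = 7.11·e^(−0.0258·14/12) + 7.11·e^(−0.0258·23/12)
I = 6.8992 + 6.7670 = 13.6662
F = (S − I)·e^(rT) = (416.92 − 13.6662) · e^(0.0258·24/12)
= 403.2538 · e^0.051600 = 403.2538 × 1.052954 = €424.61

€424.61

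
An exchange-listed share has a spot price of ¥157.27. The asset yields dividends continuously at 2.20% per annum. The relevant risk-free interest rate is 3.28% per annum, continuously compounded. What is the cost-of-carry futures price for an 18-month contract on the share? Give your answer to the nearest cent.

F = S·e^((r − q)T) = 157.27 · e^((0.0328 − 0.0220) × 18/12)
= 157.27 · e^0.016200 = 157.27 × 1.016332
F = ¥159.84

¥159.84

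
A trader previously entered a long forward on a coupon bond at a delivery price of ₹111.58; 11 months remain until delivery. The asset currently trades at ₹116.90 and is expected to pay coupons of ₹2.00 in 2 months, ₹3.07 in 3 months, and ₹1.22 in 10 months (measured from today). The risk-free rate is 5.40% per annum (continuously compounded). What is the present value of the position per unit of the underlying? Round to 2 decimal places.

₹4.53

PV(remaining coupons) I = 2.00·e^(−0.0540·2/12) + 3.07·e^(−0.0540·3/12) + 1.22·e^(−0.0540·10/12) = 6.1772
Current forward F = (S − I)·e^(rT) = (116.90 − 6.1772)·e^(0.0540·11/12) = 110.7228 × 1.050746 = 116.3415
Value (long) = (F − K)·e^(−rT) = (116.3415 − 111.58) × 0.951705 = 4.5315
Value = ₹4.53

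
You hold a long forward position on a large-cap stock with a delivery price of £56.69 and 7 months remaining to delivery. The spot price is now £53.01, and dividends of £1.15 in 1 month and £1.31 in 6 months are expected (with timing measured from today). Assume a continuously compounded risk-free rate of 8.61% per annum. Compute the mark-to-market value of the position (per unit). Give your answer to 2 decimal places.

-£3.30

PV(remaining dividends) I = 1.15·e^(−0.0861·1/12) + 1.31·e^(−0.0861·6/12) = 2.3966
Current forward F = (S − I)·e^(rT) = (53.01 − 2.3966)·e^(0.0861·7/12) = 50.6134 × 1.051508 = 53.2204
Value (long) = (F − K)·e^(−rT) = (53.2204 − 56.69) × 0.951015 = -3.2996
Value = -£3.30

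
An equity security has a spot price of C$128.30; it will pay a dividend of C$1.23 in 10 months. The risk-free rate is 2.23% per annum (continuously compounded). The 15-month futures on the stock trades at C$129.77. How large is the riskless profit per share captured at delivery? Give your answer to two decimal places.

PV(dividends) I = 1.23·e^(−0.0223·10/12) = 1.2074
Fair futures F* = (S − I)·e^(rT) = (128.30 − 1.2074)·e^0.027875 = 127.0926 × 1.028267 = 130.6851
Market C$129.77 < fair 130.6851: forward underpriced → reverse cash-and-carry (short the stock, invest proceeds at r, pay the dividends, go long the forward).
Profit at T = |F_mkt − F*| = |129.77 − 130.6851| = C$0.92 per share

C$0.92 per share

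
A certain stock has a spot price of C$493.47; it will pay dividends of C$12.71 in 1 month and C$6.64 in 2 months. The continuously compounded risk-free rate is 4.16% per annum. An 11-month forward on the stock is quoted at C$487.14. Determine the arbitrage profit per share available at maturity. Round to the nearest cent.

PV(dividends) I = 12.71·e^(−0.0416·1/12) + 6.64·e^(−0.0416·2/12) = 19.2601
Fair forward F* = (S − I)·e^(rT) = (493.47 − 19.2601)·e^0.038133 = 474.2099 × 1.038869 = 492.6420
Market C$487.14 < fair 492.6420: forward underpriced → reverse cash-and-carry (short the stock, invest proceeds at r, pay the dividends, go long the forward).
Profit at T = |F_mkt − F*| = |487.14 − 492.6420| = C$5.50 per share

C$5.50 per share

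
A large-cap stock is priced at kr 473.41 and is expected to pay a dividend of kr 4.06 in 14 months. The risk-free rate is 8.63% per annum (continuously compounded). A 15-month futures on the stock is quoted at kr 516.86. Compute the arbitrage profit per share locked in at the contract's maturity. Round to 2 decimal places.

kr 6.39 per share

PV(dividends) I = 4.06·e^(−0.0863·14/12) = 3.6711
Fair futures F* = (S − I)·e^(rT) = (473.41 − 3.6711)·e^0.107875 = 469.7389 × 1.113908 = 523.2459
Market kr 516.86 < fair 523.2459: forward underpriced → reverse cash-and-carry (short the stock, invest proceeds at r, pay the dividends, go long the forward).
Profit at T = |F_mkt − F*| = |516.86 − 523.2459| = kr 6.39 per share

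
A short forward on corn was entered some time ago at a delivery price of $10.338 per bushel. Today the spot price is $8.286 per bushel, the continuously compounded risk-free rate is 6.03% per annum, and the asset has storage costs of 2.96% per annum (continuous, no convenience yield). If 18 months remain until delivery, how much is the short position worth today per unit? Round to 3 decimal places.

Current fair forward for the remaining 18 months: F = S·e^((r + u)·T), (r + u) = 0.0603 + 0.0296 = 0.0899
F = 8.286 · e^(0.0899 × 18/12) = 8.286 × 1.144365 = 9.4822
Value of long forward = (F − K)·e^(−rT) = (9.4822 − 10.338) · e^(−0.0603·18/12)
= -0.8558 × 0.913520 = -0.782
Short position value = −(long value) = $0.782

$0.782 per bushel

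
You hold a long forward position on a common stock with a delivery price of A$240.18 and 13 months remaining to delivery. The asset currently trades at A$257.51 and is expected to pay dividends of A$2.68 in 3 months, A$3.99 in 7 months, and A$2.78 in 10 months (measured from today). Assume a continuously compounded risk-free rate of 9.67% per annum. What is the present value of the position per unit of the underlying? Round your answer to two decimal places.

A$32.27

PV(remaining dividends) I = 2.68·e^(−0.0967·3/12) + 3.99·e^(−0.0967·7/12) + 2.78·e^(−0.0967·10/12) = 8.9519
Current forward F = (S − I)·e^(rT) = (257.51 − 8.9519)·e^(0.0967·13/12) = 248.5581 × 1.110442 = 276.0094
Value (long) = (F − K)·e^(−rT) = (276.0094 − 240.18) × 0.900542 = 32.2659
Value = A$32.27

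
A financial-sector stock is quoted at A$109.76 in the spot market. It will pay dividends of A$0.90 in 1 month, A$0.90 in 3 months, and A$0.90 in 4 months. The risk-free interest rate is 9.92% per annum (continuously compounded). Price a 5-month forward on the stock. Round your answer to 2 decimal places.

A$111.64

PV(dividends) I = 0.90·e^(−0.0992·1/12) + 0.90·e^(−0.0992·3/12) + 0.90·e^(−0.0992·4/12)
I = 0.8926 + 0.8780 + 0.8707 = 2.6413
F = (S − I)·e^(rT) = (109.76 − 2.6413) · e^(0.0992·5/12)
= 107.1187 · e^0.041333 = 107.1187 × 1.042199 = A$111.64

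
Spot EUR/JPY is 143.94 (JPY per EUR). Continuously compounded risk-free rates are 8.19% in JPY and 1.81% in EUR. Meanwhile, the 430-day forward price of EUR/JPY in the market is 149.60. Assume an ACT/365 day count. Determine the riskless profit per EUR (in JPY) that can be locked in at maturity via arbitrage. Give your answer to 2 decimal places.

5.58 per EUR (in JPY)

Fair forward: F* = S·e^(carry·T), with carry = (r_JPY − r_EUR) = 0.0819 − 0.0181 = 0.0638
F* = 143.94 · e^(0.0638 × 430/365) = 143.94 · e^0.075162 = 143.94 × 1.078059 = 155.1758
Market 149.60 < fair 155.1758: forward underpriced → reverse cash-and-carry (short spot, go long the forward).
At maturity, profit = |F_mkt − F*| = |149.60 − 155.1758| = 5.58 per EUR (in JPY)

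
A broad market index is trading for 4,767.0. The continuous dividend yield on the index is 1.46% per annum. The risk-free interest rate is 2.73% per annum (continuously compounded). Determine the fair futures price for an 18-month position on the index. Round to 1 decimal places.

F = S·e^((r − q)T) = 4767.0 · e^((0.0273 − 0.0146) × 18/12)
= 4767.0 · e^0.019050 = 4767.0 × 1.019233
F = 4,858.7

4,858.7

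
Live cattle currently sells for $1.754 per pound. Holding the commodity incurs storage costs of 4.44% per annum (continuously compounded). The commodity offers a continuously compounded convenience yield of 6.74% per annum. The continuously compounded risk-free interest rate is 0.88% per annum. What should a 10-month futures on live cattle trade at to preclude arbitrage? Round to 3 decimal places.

$1.733 per pound

Net carry = r + u − y = 0.0088 + 0.0444 − 0.0674 = -0.0142
F = S·e^((r+u−y)T) = 1.754 · e^(-0.0142 × 10/12) = 1.754 · e^-0.011833
= 1.754 × 0.988237 = $1.733 per pound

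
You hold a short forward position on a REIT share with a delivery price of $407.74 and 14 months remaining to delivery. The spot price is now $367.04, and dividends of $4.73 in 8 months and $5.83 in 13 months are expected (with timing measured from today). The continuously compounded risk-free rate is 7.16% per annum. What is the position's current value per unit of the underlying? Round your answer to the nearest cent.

PV(remaining dividends) I = 4.73·e^(−0.0716·8/12) + 5.83·e^(−0.0716·13/12) = 9.9044
Current forward F = (S − I)·e^(rT) = (367.04 − 9.9044)·e^(0.0716·14/12) = 357.1356 × 1.087121 = 388.2496
Value (long) = (F − K)·e^(−rT) = (388.2496 − 407.74) × 0.919860 = -17.9284
Short position value = −(long value) = $17.93

$17.93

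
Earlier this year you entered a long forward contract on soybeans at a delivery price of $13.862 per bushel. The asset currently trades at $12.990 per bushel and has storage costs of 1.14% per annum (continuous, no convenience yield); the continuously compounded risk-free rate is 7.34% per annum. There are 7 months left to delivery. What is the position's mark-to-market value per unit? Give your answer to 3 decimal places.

-$0.204 per bushel

Current fair forward for the remaining 7 months: F = S·e^((r + u)·T), (r + u) = 0.0734 + 0.0114 = 0.0848
F = 12.990 · e^(0.0848 × 7/12) = 12.990 × 1.050711 = 13.6487
Value of long forward = (F − K)·e^(−rT) = (13.6487 − 13.862) · e^(−0.0734·7/12)
= -0.2133 × 0.958087 = -0.204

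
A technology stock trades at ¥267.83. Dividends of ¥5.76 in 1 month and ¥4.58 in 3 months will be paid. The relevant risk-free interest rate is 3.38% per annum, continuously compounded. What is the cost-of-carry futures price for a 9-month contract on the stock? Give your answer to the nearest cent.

PV(dividends) I = 5.76·e^(−0.0338·1/12) + 4.58·e^(−0.0338·3/12)
I = 5.7438 + 4.5415 = 10.2853
F = (S − I)·e^(rT) = (267.83 − 10.2853) · e^(0.0338·9/12)
= 257.5447 · e^0.025350 = 257.5447 × 1.025674 = ¥264.16

¥264.16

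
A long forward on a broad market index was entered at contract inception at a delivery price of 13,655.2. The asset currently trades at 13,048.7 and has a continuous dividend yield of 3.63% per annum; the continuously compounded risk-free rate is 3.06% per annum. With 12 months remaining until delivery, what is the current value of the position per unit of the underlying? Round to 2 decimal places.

Current fair forward for the remaining 12 months: F = S·e^((r − q)·T), (r − q) = 0.0306 − 0.0363 = -0.0057
F = 13048.7 · e^(-0.0057 × 12/12) = 13048.7 × 0.99431621 = 12974.5339
Value of long forward = (F − K)·e^(−rT) = (12974.5339 − 13655.2) · e^(−0.0306·12/12)
= -680.6661 × 0.96986344 = -660.15

-660.15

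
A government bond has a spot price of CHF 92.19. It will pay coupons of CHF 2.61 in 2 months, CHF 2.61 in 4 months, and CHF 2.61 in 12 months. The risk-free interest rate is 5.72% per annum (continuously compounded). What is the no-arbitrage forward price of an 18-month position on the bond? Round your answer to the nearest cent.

PV(coupons) I = 2.61·e^(−0.0572·2/12) + 2.61·e^(−0.0572·4/12) + 2.61·e^(−0.0572·12/12)
I = 2.5852 + 2.5607 + 2.4649 = 7.6108
F = (S − I)·e^(rT) = (92.19 − 7.6108) · e^(0.0572·18/12)
= 84.5792 · e^0.085800 = 84.5792 × 1.089588 = CHF 92.16

CHF 92.16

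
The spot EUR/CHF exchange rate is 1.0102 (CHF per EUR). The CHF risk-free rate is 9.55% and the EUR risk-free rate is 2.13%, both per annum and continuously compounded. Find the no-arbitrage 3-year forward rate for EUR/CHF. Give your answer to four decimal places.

1.2621

F = S·e^((r_CHF − r_EUR)T) = 1.0102 · e^((0.0955 − 0.0213) × 3)
= 1.0102 · e^0.222600 = 1.0102 × 1.249321
F = 1.2621 CHF per EUR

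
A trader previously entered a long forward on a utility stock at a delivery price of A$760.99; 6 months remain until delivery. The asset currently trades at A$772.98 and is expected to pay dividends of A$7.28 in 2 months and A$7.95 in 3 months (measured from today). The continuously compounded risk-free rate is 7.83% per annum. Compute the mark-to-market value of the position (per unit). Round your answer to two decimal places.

PV(remaining dividends) I = 7.28·e^(−0.0783·2/12) + 7.95·e^(−0.0783·3/12) = 14.9815
Current forward F = (S − I)·e^(rT) = (772.98 − 14.9815)·e^(0.0783·6/12) = 757.9985 × 1.039926 = 788.2623
Value (long) = (F − K)·e^(−rT) = (788.2623 − 760.99) × 0.961606 = 26.2252
Value = A$26.23

A$26.23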